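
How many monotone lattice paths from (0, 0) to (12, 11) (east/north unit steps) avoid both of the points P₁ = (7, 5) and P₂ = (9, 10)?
Number of paths = 683190

Inclusion–exclusion. Total paths: C(23, 12) = 1352078. Through P₁: C(12, 7)·C(11, 5) = 365904. Through P₂: C(19, 9)·C(4, 3) = 369512. Since P₁ is strictly southwest of P₂, a monotone path through both must visit P₁ then P₂; paths through both = C(12, 7)·C(7, 2)·C(4, 3) = 66528. Avoid both = 1352078 − 365904 − 369512 + 66528 = 683190.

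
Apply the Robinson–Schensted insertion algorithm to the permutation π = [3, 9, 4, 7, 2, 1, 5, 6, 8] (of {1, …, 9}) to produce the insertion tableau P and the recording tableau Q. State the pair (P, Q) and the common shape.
P = [1, 4, 5, 6, 8] / [2, 7] / [3] / [9];  Q = [1, 2, 4, 8, 9] / [3, 7] / [5] / [6];  common shape = (5, 2, 1, 1)

Row-insert the values π_1, π_2, … into P one at a time, bumping the leftmost entry strictly greater than the inserted value down to the next row. The recording tableau Q records, in position (i, j), the step at which that cell was added to P.
  Insert 3 (step 1): P = [3];  Q = [1]
  Insert 9 (step 2): P = [3, 9];  Q = [1, 2]
  Insert 4 (step 3): P = [3, 4] / [9];  Q = [1, 2] / [3]
  Insert 7 (step 4): P = [3, 4, 7] / [9];  Q = [1, 2, 4] / [3]
  Insert 2 (step 5): P = [2, 4, 7] / [3] / [9];  Q = [1, 2, 4] / [3] / [5]
  Insert 1 (step 6): P = [1, 4, 7] / [2] / [3] / [9];  Q = [1, 2, 4] / [3] / [5] / [6]
  Insert 5 (step 7): P = [1, 4, 5] / [2, 7] / [3] / [9];  Q = [1, 2, 4] / [3, 7] / [5] / [6]
  Insert 6 (step 8): P = [1, 4, 5, 6] / [2, 7] / [3] / [9];  Q = [1, 2, 4, 8] / [3, 7] / [5] / [6]
  Insert 8 (step 9): P = [1, 4, 5, 6, 8] / [2, 7] / [3] / [9];  Q = [1, 2, 4, 8, 9] / [3, 7] / [5] / [6]
Final shape: (5, 2, 1, 1).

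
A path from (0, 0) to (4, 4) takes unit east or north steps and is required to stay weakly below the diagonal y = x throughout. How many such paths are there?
Number of paths = 14

By the reflection principle (André's argument), the number of monotone paths to (4, 4) with n ≤ m that never go above y = x is C(8, 4) − C(8, 5) = 70 − 56 = 14.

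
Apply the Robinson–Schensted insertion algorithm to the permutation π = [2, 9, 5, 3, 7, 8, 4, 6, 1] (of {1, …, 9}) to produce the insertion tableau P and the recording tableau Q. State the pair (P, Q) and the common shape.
P = [1, 3, 4, 6] / [2, 7, 8] / [5] / [9];  Q = [1, 2, 5, 6] / [3, 7, 8] / [4] / [9];  common shape = (4, 3, 1, 1)

Row-insert the values π_1, π_2, … into P one at a time, bumping the leftmost entry strictly greater than the inserted value down to the next row. The recording tableau Q records, in position (i, j), the step at which that cell was added to P.
  Insert 2 (step 1): P = [2];  Q = [1]
  Insert 9 (step 2): P = [2, 9];  Q = [1, 2]
  Insert 5 (step 3): P = [2, 5] / [9];  Q = [1, 2] / [3]
  Insert 3 (step 4): P = [2, 3] / [5] / [9];  Q = [1, 2] / [3] / [4]
  Insert 7 (step 5): P = [2, 3, 7] / [5] / [9];  Q = [1, 2, 5] / [3] / [4]
  Insert 8 (step 6): P = [2, 3, 7, 8] / [5] / [9];  Q = [1, 2, 5, 6] / [3] / [4]
  Insert 4 (step 7): P = [2, 3, 4, 8] / [5, 7] / [9];  Q = [1, 2, 5, 6] / [3, 7] / [4]
  Insert 6 (step 8): P = [2, 3, 4, 6] / [5, 7, 8] / [9];  Q = [1, 2, 5, 6] / [3, 7, 8] / [4]
  Insert 1 (step 9): P = [1, 3, 4, 6] / [2, 7, 8] / [5] / [9];  Q = [1, 2, 5, 6] / [3, 7, 8] / [4] / [9]
Final shape: (4, 3, 1, 1).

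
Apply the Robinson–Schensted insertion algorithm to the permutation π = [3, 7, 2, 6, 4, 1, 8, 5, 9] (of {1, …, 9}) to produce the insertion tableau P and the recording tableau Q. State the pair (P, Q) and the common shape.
P = [1, 4, 5, 9] / [2, 6, 8] / [3] / [7];  Q = [1, 2, 7, 9] / [3, 4, 8] / [5] / [6];  common shape = (4, 3, 1, 1)

Row-insert the values π_1, π_2, … into P one at a time, bumping the leftmost entry strictly greater than the inserted value down to the next row. The recording tableau Q records, in position (i, j), the step at which that cell was added to P.
  Insert 3 (step 1): P = [3];  Q = [1]
  Insert 7 (step 2): P = [3, 7];  Q = [1, 2]
  Insert 2 (step 3): P = [2, 7] / [3];  Q = [1, 2] / [3]
  Insert 6 (step 4): P = [2, 6] / [3, 7];  Q = [1, 2] / [3, 4]
  Insert 4 (step 5): P = [2, 4] / [3, 6] / [7];  Q = [1, 2] / [3, 4] / [5]
  Insert 1 (step 6): P = [1, 4] / [2, 6] / [3] / [7];  Q = [1, 2] / [3, 4] / [5] / [6]
  Insert 8 (step 7): P = [1, 4, 8] / [2, 6] / [3] / [7];  Q = [1, 2, 7] / [3, 4] / [5] / [6]
  Insert 5 (step 8): P = [1, 4, 5] / [2, 6, 8] / [3] / [7];  Q = [1, 2, 7] / [3, 4, 8] / [5] / [6]
  Insert 9 (step 9): P = [1, 4, 5, 9] / [2, 6, 8] / [3] / [7];  Q = [1, 2, 7, 9] / [3, 4, 8] / [5] / [6]
Final shape: (4, 3, 1, 1).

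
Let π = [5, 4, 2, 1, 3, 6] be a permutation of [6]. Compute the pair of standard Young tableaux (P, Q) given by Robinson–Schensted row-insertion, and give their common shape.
P = [1, 3, 6] / [2] / [4] / [5];  Q = [1, 5, 6] / [2] / [3] / [4];  common shape = (3, 1, 1, 1)

Row-insert the values π_1, π_2, … into P one at a time, bumping the leftmost entry strictly greater than the inserted value down to the next row. The recording tableau Q records, in position (i, j), the step at which that cell was added to P.
  Insert 5 (step 1): P = [5];  Q = [1]
  Insert 4 (step 2): P = [4] / [5];  Q = [1] / [2]
  Insert 2 (step 3): P = [2] / [4] / [5];  Q = [1] / [2] / [3]
  Insert 1 (step 4): P = [1] / [2] / [4] / [5];  Q = [1] / [2] / [3] / [4]
  Insert 3 (step 5): P = [1, 3] / [2] / [4] / [5];  Q = [1, 5] / [2] / [3] / [4]
  Insert 6 (step 6): P = [1, 3, 6] / [2] / [4] / [5];  Q = [1, 5, 6] / [2] / [3] / [4]
Final shape: (3, 1, 1, 1).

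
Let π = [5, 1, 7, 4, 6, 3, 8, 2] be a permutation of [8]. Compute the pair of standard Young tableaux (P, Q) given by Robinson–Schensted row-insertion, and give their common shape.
P = [1, 2, 6, 8] / [3, 7] / [4] / [5];  Q = [1, 3, 5, 7] / [2, 4] / [6] / [8];  common shape = (4, 2, 1, 1)

Row-insert the values π_1, π_2, … into P one at a time, bumping the leftmost entry strictly greater than the inserted value down to the next row. The recording tableau Q records, in position (i, j), the step at which that cell was added to P.
  Insert 5 (step 1): P = [5];  Q = [1]
  Insert 1 (step 2): P = [1] / [5];  Q = [1] / [2]
  Insert 7 (step 3): P = [1, 7] / [5];  Q = [1, 3] / [2]
  Insert 4 (step 4): P = [1, 4] / [5, 7];  Q = [1, 3] / [2, 4]
  Insert 6 (step 5): P = [1, 4, 6] / [5, 7];  Q = [1, 3, 5] / [2, 4]
  Insert 3 (step 6): P = [1, 3, 6] / [4, 7] / [5];  Q = [1, 3, 5] / [2, 4] / [6]
  Insert 8 (step 7): P = [1, 3, 6, 8] / [4, 7] / [5];  Q = [1, 3, 5, 7] / [2, 4] / [6]
  Insert 2 (step 8): P = [1, 2, 6, 8] / [3, 7] / [4] / [5];  Q = [1, 3, 5, 7] / [2, 4] / [6] / [8]
Final shape: (4, 2, 1, 1).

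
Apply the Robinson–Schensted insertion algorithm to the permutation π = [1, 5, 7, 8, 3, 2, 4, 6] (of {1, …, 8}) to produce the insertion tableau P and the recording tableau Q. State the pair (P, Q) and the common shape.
P = [1, 2, 4, 6] / [3, 7, 8] / [5];  Q = [1, 2, 3, 4] / [5, 7, 8] / [6];  common shape = (4, 3, 1)

Row-insert the values π_1, π_2, … into P one at a time, bumping the leftmost entry strictly greater than the inserted value down to the next row. The recording tableau Q records, in position (i, j), the step at which that cell was added to P.
  Insert 1 (step 1): P = [1];  Q = [1]
  Insert 5 (step 2): P = [1, 5];  Q = [1, 2]
  Insert 7 (step 3): P = [1, 5, 7];  Q = [1, 2, 3]
  Insert 8 (step 4): P = [1, 5, 7, 8];  Q = [1, 2, 3, 4]
  Insert 3 (step 5): P = [1, 3, 7, 8] / [5];  Q = [1, 2, 3, 4] / [5]
  Insert 2 (step 6): P = [1, 2, 7, 8] / [3] / [5];  Q = [1, 2, 3, 4] / [5] / [6]
  Insert 4 (step 7): P = [1, 2, 4, 8] / [3, 7] / [5];  Q = [1, 2, 3, 4] / [5, 7] / [6]
  Insert 6 (step 8): P = [1, 2, 4, 6] / [3, 7, 8] / [5];  Q = [1, 2, 3, 4] / [5, 7, 8] / [6]
Final shape: (4, 3, 1).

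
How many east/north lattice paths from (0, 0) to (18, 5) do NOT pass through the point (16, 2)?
Number of paths = 32119

Total paths from (0, 0) to (18, 5): C(23, 18) = 33649. Paths through (16, 2): (paths (0, 0) → (16, 2)) × (paths (16, 2) → (18, 5)) = C(18, 16) · C(5, 2) = 153 · 10 = 1530. Avoidance count = 33649 − 1530 = 32119.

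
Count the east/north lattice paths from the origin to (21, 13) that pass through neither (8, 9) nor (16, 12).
Number of paths = 711662330

Inclusion–exclusion. Total paths: C(34, 21) = 927983760. Through P₁: C(17, 8)·C(17, 13) = 57857800. Through P₂: C(28, 16)·C(6, 5) = 182530530. Since P₁ is strictly southwest of P₂, a monotone path through both must visit P₁ then P₂; paths through both = C(17, 8)·C(11, 8)·C(6, 5) = 24066900. Avoid both = 927983760 − 57857800 − 182530530 + 24066900 = 711662330.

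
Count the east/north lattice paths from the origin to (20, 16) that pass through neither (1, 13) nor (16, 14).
Number of paths = 5126513785

Inclusion–exclusion. Total paths: C(36, 20) = 7307872110. Through P₁: C(14, 1)·C(22, 19) = 21560. Through P₂: C(30, 16)·C(6, 4) = 2181340125. Since P₁ is strictly southwest of P₂, a monotone path through both must visit P₁ then P₂; paths through both = C(14, 1)·C(16, 15)·C(6, 4) = 3360. Avoid both = 7307872110 − 21560 − 2181340125 + 3360 = 5126513785.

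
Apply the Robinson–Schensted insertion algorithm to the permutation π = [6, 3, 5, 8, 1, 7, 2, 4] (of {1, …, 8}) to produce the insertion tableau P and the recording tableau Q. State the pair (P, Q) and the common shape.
P = [1, 2, 4] / [3, 5, 7] / [6, 8];  Q = [1, 3, 4] / [2, 6, 8] / [5, 7];  common shape = (3, 3, 2)

Row-insert the values π_1, π_2, … into P one at a time, bumping the leftmost entry strictly greater than the inserted value down to the next row. The recording tableau Q records, in position (i, j), the step at which that cell was added to P.
  Insert 6 (step 1): P = [6];  Q = [1]
  Insert 3 (step 2): P = [3] / [6];  Q = [1] / [2]
  Insert 5 (step 3): P = [3, 5] / [6];  Q = [1, 3] / [2]
  Insert 8 (step 4): P = [3, 5, 8] / [6];  Q = [1, 3, 4] / [2]
  Insert 1 (step 5): P = [1, 5, 8] / [3] / [6];  Q = [1, 3, 4] / [2] / [5]
  Insert 7 (step 6): P = [1, 5, 7] / [3, 8] / [6];  Q = [1, 3, 4] / [2, 6] / [5]
  Insert 2 (step 7): P = [1, 2, 7] / [3, 5] / [6, 8];  Q = [1, 3, 4] / [2, 6] / [5, 7]
  Insert 4 (step 8): P = [1, 2, 4] / [3, 5, 7] / [6, 8];  Q = [1, 3, 4] / [2, 6, 8] / [5, 7]
Final shape: (3, 3, 2).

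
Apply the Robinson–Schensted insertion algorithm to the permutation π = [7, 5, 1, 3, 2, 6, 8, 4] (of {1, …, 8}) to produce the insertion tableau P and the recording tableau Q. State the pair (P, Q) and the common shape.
P = [1, 2, 4, 8] / [3, 6] / [5] / [7];  Q = [1, 4, 6, 7] / [2, 8] / [3] / [5];  common shape = (4, 2, 1, 1)

Row-insert the values π_1, π_2, … into P one at a time, bumping the leftmost entry strictly greater than the inserted value down to the next row. The recording tableau Q records, in position (i, j), the step at which that cell was added to P.
  Insert 7 (step 1): P = [7];  Q = [1]
  Insert 5 (step 2): P = [5] / [7];  Q = [1] / [2]
  Insert 1 (step 3): P = [1] / [5] / [7];  Q = [1] / [2] / [3]
  Insert 3 (step 4): P = [1, 3] / [5] / [7];  Q = [1, 4] / [2] / [3]
  Insert 2 (step 5): P = [1, 2] / [3] / [5] / [7];  Q = [1, 4] / [2] / [3] / [5]
  Insert 6 (step 6): P = [1, 2, 6] / [3] / [5] / [7];  Q = [1, 4, 6] / [2] / [3] / [5]
  Insert 8 (step 7): P = [1, 2, 6, 8] / [3] / [5] / [7];  Q = [1, 4, 6, 7] / [2] / [3] / [5]
  Insert 4 (step 8): P = [1, 2, 4, 8] / [3, 6] / [5] / [7];  Q = [1, 4, 6, 7] / [2, 8] / [3] / [5]
Final shape: (4, 2, 1, 1).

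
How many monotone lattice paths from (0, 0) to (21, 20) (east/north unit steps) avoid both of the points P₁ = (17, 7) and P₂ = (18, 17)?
Number of paths = 177629999580

Inclusion–exclusion. Total paths: C(41, 21) = 269128937220. Through P₁: C(24, 17)·C(17, 4) = 823727520. Through P₂: C(35, 18)·C(6, 3) = 90751353000. Since P₁ is strictly southwest of P₂, a monotone path through both must visit P₁ then P₂; paths through both = C(24, 17)·C(11, 1)·C(6, 3) = 76142880. Avoid both = 269128937220 − 823727520 − 90751353000 + 76142880 = 177629999580.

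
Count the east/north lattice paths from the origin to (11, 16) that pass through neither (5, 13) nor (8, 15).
Number of paths = 10699647

Inclusion–exclusion. Total paths: C(27, 11) = 13037895. Through P₁: C(18, 5)·C(9, 6) = 719712. Through P₂: C(23, 8)·C(4, 3) = 1961256. Since P₁ is strictly southwest of P₂, a monotone path through both must visit P₁ then P₂; paths through both = C(18, 5)·C(5, 3)·C(4, 3) = 342720. Avoid both = 13037895 − 719712 − 1961256 + 342720 = 10699647.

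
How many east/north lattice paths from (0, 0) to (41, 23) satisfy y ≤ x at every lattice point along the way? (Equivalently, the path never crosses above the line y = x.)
Number of paths = 66373979148761760

By the reflection principle (André's argument), the number of monotone paths to (41, 23) with n ≤ m that never go above y = x is C(64, 41) − C(64, 42) = 146721427591999680 − 80347448443237920 = 66373979148761760.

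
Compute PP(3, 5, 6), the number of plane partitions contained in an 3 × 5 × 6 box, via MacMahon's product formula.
PP(3, 5, 6) = 3737448

Evaluate the triple product over i = 1..3, j = 1..5, k = 1..6. The factors are (2/1) · (3/2) · (4/3) · (5/4) · (6/5) · (7/6) · (3/2) · (4/3) · … (90 factors total). The numerators and denominators telescope so the product is an integer; carrying out the multiplication exactly gives PP(3, 5, 6) = 3737448.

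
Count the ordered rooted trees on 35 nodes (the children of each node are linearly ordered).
C_34 = 812944042149730764

These ordered rooted trees are counted by the Catalan number C_n = (1/(n + 1)) · C(2n, n). For n = 34: C_34 = (1/35) · C(68, 34) = 28453041475240576740/35 = 812944042149730764.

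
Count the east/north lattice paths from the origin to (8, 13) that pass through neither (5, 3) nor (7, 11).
Number of paths = 99562

Inclusion–exclusion. Total paths: C(21, 8) = 203490. Through P₁: C(8, 5)·C(13, 3) = 16016. Through P₂: C(18, 7)·C(3, 1) = 95472. Since P₁ is strictly southwest of P₂, a monotone path through both must visit P₁ then P₂; paths through both = C(8, 5)·C(10, 2)·C(3, 1) = 7560. Avoid both = 203490 − 16016 − 95472 + 7560 = 99562.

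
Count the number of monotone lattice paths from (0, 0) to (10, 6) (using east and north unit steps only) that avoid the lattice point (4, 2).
Number of paths = 4858

Total paths from (0, 0) to (10, 6): C(16, 10) = 8008. Paths through (4, 2): (paths (0, 0) → (4, 2)) × (paths (4, 2) → (10, 6)) = C(6, 4) · C(10, 6) = 15 · 210 = 3150. Avoidance count = 8008 − 3150 = 4858.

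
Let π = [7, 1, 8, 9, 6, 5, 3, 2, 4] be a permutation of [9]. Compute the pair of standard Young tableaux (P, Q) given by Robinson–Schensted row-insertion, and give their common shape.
P = [1, 2, 4] / [3, 8, 9] / [5] / [6] / [7];  Q = [1, 3, 4] / [2, 5, 9] / [6] / [7] / [8];  common shape = (3, 3, 1, 1, 1)

Row-insert the values π_1, π_2, … into P one at a time, bumping the leftmost entry strictly greater than the inserted value down to the next row. The recording tableau Q records, in position (i, j), the step at which that cell was added to P.
  Insert 7 (step 1): P = [7];  Q = [1]
  Insert 1 (step 2): P = [1] / [7];  Q = [1] / [2]
  Insert 8 (step 3): P = [1, 8] / [7];  Q = [1, 3] / [2]
  Insert 9 (step 4): P = [1, 8, 9] / [7];  Q = [1, 3, 4] / [2]
  Insert 6 (step 5): P = [1, 6, 9] / [7, 8];  Q = [1, 3, 4] / [2, 5]
  Insert 5 (step 6): P = [1, 5, 9] / [6, 8] / [7];  Q = [1, 3, 4] / [2, 5] / [6]
  Insert 3 (step 7): P = [1, 3, 9] / [5, 8] / [6] / [7];  Q = [1, 3, 4] / [2, 5] / [6] / [7]
  Insert 2 (step 8): P = [1, 2, 9] / [3, 8] / [5] / [6] / [7];  Q = [1, 3, 4] / [2, 5] / [6] / [7] / [8]
  Insert 4 (step 9): P = [1, 2, 4] / [3, 8, 9] / [5] / [6] / [7];  Q = [1, 3, 4] / [2, 5, 9] / [6] / [7] / [8]
Final shape: (3, 3, 1, 1, 1).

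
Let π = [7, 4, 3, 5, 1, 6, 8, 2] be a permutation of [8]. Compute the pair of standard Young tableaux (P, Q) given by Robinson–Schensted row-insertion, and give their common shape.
P = [1, 2, 6, 8] / [3, 5] / [4] / [7];  Q = [1, 4, 6, 7] / [2, 8] / [3] / [5];  common shape = (4, 2, 1, 1)

Row-insert the values π_1, π_2, … into P one at a time, bumping the leftmost entry strictly greater than the inserted value down to the next row. The recording tableau Q records, in position (i, j), the step at which that cell was added to P.
  Insert 7 (step 1): P = [7];  Q = [1]
  Insert 4 (step 2): P = [4] / [7];  Q = [1] / [2]
  Insert 3 (step 3): P = [3] / [4] / [7];  Q = [1] / [2] / [3]
  Insert 5 (step 4): P = [3, 5] / [4] / [7];  Q = [1, 4] / [2] / [3]
  Insert 1 (step 5): P = [1, 5] / [3] / [4] / [7];  Q = [1, 4] / [2] / [3] / [5]
  Insert 6 (step 6): P = [1, 5, 6] / [3] / [4] / [7];  Q = [1, 4, 6] / [2] / [3] / [5]
  Insert 8 (step 7): P = [1, 5, 6, 8] / [3] / [4] / [7];  Q = [1, 4, 6, 7] / [2] / [3] / [5]
  Insert 2 (step 8): P = [1, 2, 6, 8] / [3, 5] / [4] / [7];  Q = [1, 4, 6, 7] / [2, 8] / [3] / [5]
Final shape: (4, 2, 1, 1).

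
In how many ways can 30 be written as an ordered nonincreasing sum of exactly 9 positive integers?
p(30, 9 parts) = 598

Partitions of n into exactly k parts are in bijection with partitions of n − k into at most k parts (subtract 1 from each part). So p(30, exactly 9) = p(21, parts ≤ 9). Computing via the recurrence p(m, j) = p(m, j−1) + p(m−j, j) gives 598.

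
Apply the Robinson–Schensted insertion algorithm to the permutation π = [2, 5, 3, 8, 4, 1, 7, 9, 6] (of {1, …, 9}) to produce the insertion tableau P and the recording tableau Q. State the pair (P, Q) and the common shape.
P = [1, 3, 4, 6, 9] / [2, 7] / [5, 8];  Q = [1, 2, 4, 7, 8] / [3, 5] / [6, 9];  common shape = (5, 2, 2)

Row-insert the values π_1, π_2, … into P one at a time, bumping the leftmost entry strictly greater than the inserted value down to the next row. The recording tableau Q records, in position (i, j), the step at which that cell was added to P.
  Insert 2 (step 1): P = [2];  Q = [1]
  Insert 5 (step 2): P = [2, 5];  Q = [1, 2]
  Insert 3 (step 3): P = [2, 3] / [5];  Q = [1, 2] / [3]
  Insert 8 (step 4): P = [2, 3, 8] / [5];  Q = [1, 2, 4] / [3]
  Insert 4 (step 5): P = [2, 3, 4] / [5, 8];  Q = [1, 2, 4] / [3, 5]
  Insert 1 (step 6): P = [1, 3, 4] / [2, 8] / [5];  Q = [1, 2, 4] / [3, 5] / [6]
  Insert 7 (step 7): P = [1, 3, 4, 7] / [2, 8] / [5];  Q = [1, 2, 4, 7] / [3, 5] / [6]
  Insert 9 (step 8): P = [1, 3, 4, 7, 9] / [2, 8] / [5];  Q = [1, 2, 4, 7, 8] / [3, 5] / [6]
  Insert 6 (step 9): P = [1, 3, 4, 6, 9] / [2, 7] / [5, 8];  Q = [1, 2, 4, 7, 8] / [3, 5] / [6, 9]
Final shape: (5, 2, 2).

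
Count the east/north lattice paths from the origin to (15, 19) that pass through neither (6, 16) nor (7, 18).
Number of paths = 1837240911

Inclusion–exclusion. Total paths: C(34, 15) = 1855967520. Through P₁: C(22, 6)·C(12, 9) = 16414860. Through P₂: C(25, 7)·C(9, 8) = 4326300. Since P₁ is strictly southwest of P₂, a monotone path through both must visit P₁ then P₂; paths through both = C(22, 6)·C(3, 1)·C(9, 8) = 2014551. Avoid both = 1855967520 − 16414860 − 4326300 + 2014551 = 1837240911.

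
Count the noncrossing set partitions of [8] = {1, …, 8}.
C_8 = 1430

These noncrossing partitions are counted by the Catalan number C_n = (1/(n + 1)) · C(2n, n). For n = 8: C_8 = (1/9) · C(16, 8) = 12870/9 = 1430.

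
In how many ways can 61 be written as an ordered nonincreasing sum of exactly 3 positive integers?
p(61, 3 parts) = 310

Partitions of n into exactly k parts are in bijection with partitions of n − k into at most k parts (subtract 1 from each part). So p(61, exactly 3) = p(58, parts ≤ 3). Computing via the recurrence p(m, j) = p(m, j−1) + p(m−j, j) gives 310.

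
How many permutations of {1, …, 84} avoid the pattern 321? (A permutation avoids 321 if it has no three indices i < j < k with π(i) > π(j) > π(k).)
C_84 = 270557451039395118028642463289168566420671280440

These 321-avoiding permutations are counted by the Catalan number C_n = (1/(n + 1)) · C(2n, n). For n = 84: C_84 = (1/85) · C(168, 84) = 22997383338348585032434609379579328145757058837400/85 = 270557451039395118028642463289168566420671280440.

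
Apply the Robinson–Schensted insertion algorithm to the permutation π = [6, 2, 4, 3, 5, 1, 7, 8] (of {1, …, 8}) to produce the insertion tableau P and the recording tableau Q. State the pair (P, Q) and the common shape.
P = [1, 3, 5, 7, 8] / [2] / [4] / [6];  Q = [1, 3, 5, 7, 8] / [2] / [4] / [6];  common shape = (5, 1, 1, 1)

Row-insert the values π_1, π_2, … into P one at a time, bumping the leftmost entry strictly greater than the inserted value down to the next row. The recording tableau Q records, in position (i, j), the step at which that cell was added to P.
  Insert 6 (step 1): P = [6];  Q = [1]
  Insert 2 (step 2): P = [2] / [6];  Q = [1] / [2]
  Insert 4 (step 3): P = [2, 4] / [6];  Q = [1, 3] / [2]
  Insert 3 (step 4): P = [2, 3] / [4] / [6];  Q = [1, 3] / [2] / [4]
  Insert 5 (step 5): P = [2, 3, 5] / [4] / [6];  Q = [1, 3, 5] / [2] / [4]
  Insert 1 (step 6): P = [1, 3, 5] / [2] / [4] / [6];  Q = [1, 3, 5] / [2] / [4] / [6]
  Insert 7 (step 7): P = [1, 3, 5, 7] / [2] / [4] / [6];  Q = [1, 3, 5, 7] / [2] / [4] / [6]
  Insert 8 (step 8): P = [1, 3, 5, 7, 8] / [2] / [4] / [6];  Q = [1, 3, 5, 7, 8] / [2] / [4] / [6]
Final shape: (5, 1, 1, 1).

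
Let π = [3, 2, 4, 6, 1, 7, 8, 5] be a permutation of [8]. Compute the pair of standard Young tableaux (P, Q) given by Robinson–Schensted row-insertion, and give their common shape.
P = [1, 4, 5, 7, 8] / [2, 6] / [3];  Q = [1, 3, 4, 6, 7] / [2, 8] / [5];  common shape = (5, 2, 1)

Row-insert the values π_1, π_2, … into P one at a time, bumping the leftmost entry strictly greater than the inserted value down to the next row. The recording tableau Q records, in position (i, j), the step at which that cell was added to P.
  Insert 3 (step 1): P = [3];  Q = [1]
  Insert 2 (step 2): P = [2] / [3];  Q = [1] / [2]
  Insert 4 (step 3): P = [2, 4] / [3];  Q = [1, 3] / [2]
  Insert 6 (step 4): P = [2, 4, 6] / [3];  Q = [1, 3, 4] / [2]
  Insert 1 (step 5): P = [1, 4, 6] / [2] / [3];  Q = [1, 3, 4] / [2] / [5]
  Insert 7 (step 6): P = [1, 4, 6, 7] / [2] / [3];  Q = [1, 3, 4, 6] / [2] / [5]
  Insert 8 (step 7): P = [1, 4, 6, 7, 8] / [2] / [3];  Q = [1, 3, 4, 6, 7] / [2] / [5]
  Insert 5 (step 8): P = [1, 4, 5, 7, 8] / [2, 6] / [3];  Q = [1, 3, 4, 6, 7] / [2, 8] / [5]
Final shape: (5, 2, 1).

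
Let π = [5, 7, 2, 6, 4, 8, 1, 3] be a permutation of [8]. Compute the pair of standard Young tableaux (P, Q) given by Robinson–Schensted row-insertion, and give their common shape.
P = [1, 3, 8] / [2, 4] / [5, 6] / [7];  Q = [1, 2, 6] / [3, 4] / [5, 8] / [7];  common shape = (3, 2, 2, 1)

Row-insert the values π_1, π_2, … into P one at a time, bumping the leftmost entry strictly greater than the inserted value down to the next row. The recording tableau Q records, in position (i, j), the step at which that cell was added to P.
  Insert 5 (step 1): P = [5];  Q = [1]
  Insert 7 (step 2): P = [5, 7];  Q = [1, 2]
  Insert 2 (step 3): P = [2, 7] / [5];  Q = [1, 2] / [3]
  Insert 6 (step 4): P = [2, 6] / [5, 7];  Q = [1, 2] / [3, 4]
  Insert 4 (step 5): P = [2, 4] / [5, 6] / [7];  Q = [1, 2] / [3, 4] / [5]
  Insert 8 (step 6): P = [2, 4, 8] / [5, 6] / [7];  Q = [1, 2, 6] / [3, 4] / [5]
  Insert 1 (step 7): P = [1, 4, 8] / [2, 6] / [5] / [7];  Q = [1, 2, 6] / [3, 4] / [5] / [7]
  Insert 3 (step 8): P = [1, 3, 8] / [2, 4] / [5, 6] / [7];  Q = [1, 2, 6] / [3, 4] / [5, 8] / [7]
Final shape: (3, 2, 2, 1).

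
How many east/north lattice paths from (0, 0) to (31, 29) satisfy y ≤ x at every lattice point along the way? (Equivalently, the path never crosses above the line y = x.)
Number of paths = 10729649537134605

By the reflection principle (André's argument), the number of monotone paths to (31, 29) with n ≤ m that never go above y = x is C(60, 31) − C(60, 32) = 114449595062769120 − 103719945525634515 = 10729649537134605.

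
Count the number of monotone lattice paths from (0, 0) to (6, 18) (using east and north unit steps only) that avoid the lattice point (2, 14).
Number of paths = 126196

Total paths from (0, 0) to (6, 18): C(24, 6) = 134596. Paths through (2, 14): (paths (0, 0) → (2, 14)) × (paths (2, 14) → (6, 18)) = C(16, 2) · C(8, 4) = 120 · 70 = 8400. Avoidance count = 134596 − 8400 = 126196.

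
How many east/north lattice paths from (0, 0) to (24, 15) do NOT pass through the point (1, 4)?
Number of paths = 23710351860

Total paths from (0, 0) to (24, 15): C(39, 24) = 25140840660. Paths through (1, 4): (paths (0, 0) → (1, 4)) × (paths (1, 4) → (24, 15)) = C(5, 1) · C(34, 23) = 5 · 286097760 = 1430488800. Avoidance count = 25140840660 − 1430488800 = 23710351860.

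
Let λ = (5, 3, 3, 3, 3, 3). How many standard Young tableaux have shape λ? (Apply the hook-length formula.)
# SYT of shape (5, 3, 3, 3, 3, 3) = 7759752

Hook-length formula: f^λ = n! / Π hook(c), product over all cells c of the Young diagram. For λ = (5, 3, 3, 3, 3, 3), n = 20 boxes. Hook lengths by row (left-to-right, top-to-bottom): [10, 9, 8, 2, 1]; [7, 6, 5]; [6, 5, 4]; [5, 4, 3]; [4, 3, 2]; [3, 2, 1]. Product of hooks = 313528320000. So f^λ = 20! / 313528320000 = 2432902008176640000 / 313528320000 = 7759752.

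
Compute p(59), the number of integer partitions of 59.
p(59) = 831820

Compute p(n) via the recurrence p(n, m) = p(n, m−1) + p(n−m, m), where p(n, m) counts partitions of n with all parts ≤ m and p(n) = p(n, n). The base cases are p(0, m) = 1 and p(n, 0) = 0 for n > 0. Filling the table yields p(59) = 831820. (Euler's pentagonal recurrence is an alternative.)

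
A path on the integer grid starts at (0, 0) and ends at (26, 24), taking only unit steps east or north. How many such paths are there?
Number of paths = 121548660036300

A monotone lattice path from (0, 0) to (26, 24) consists of 26 east steps and 24 north steps in some order, so it is determined by which 26 of the 50 steps are east. The count is C(50, 26) = 121548660036300.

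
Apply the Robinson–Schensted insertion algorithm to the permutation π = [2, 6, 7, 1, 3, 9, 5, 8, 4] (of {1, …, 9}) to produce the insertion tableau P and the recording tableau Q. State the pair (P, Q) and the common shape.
P = [1, 3, 4, 8] / [2, 5, 7, 9] / [6];  Q = [1, 2, 3, 6] / [4, 5, 7, 8] / [9];  common shape = (4, 4, 1)

Row-insert the values π_1, π_2, … into P one at a time, bumping the leftmost entry strictly greater than the inserted value down to the next row. The recording tableau Q records, in position (i, j), the step at which that cell was added to P.
  Insert 2 (step 1): P = [2];  Q = [1]
  Insert 6 (step 2): P = [2, 6];  Q = [1, 2]
  Insert 7 (step 3): P = [2, 6, 7];  Q = [1, 2, 3]
  Insert 1 (step 4): P = [1, 6, 7] / [2];  Q = [1, 2, 3] / [4]
  Insert 3 (step 5): P = [1, 3, 7] / [2, 6];  Q = [1, 2, 3] / [4, 5]
  Insert 9 (step 6): P = [1, 3, 7, 9] / [2, 6];  Q = [1, 2, 3, 6] / [4, 5]
  Insert 5 (step 7): P = [1, 3, 5, 9] / [2, 6, 7];  Q = [1, 2, 3, 6] / [4, 5, 7]
  Insert 8 (step 8): P = [1, 3, 5, 8] / [2, 6, 7, 9];  Q = [1, 2, 3, 6] / [4, 5, 7, 8]
  Insert 4 (step 9): P = [1, 3, 4, 8] / [2, 5, 7, 9] / [6];  Q = [1, 2, 3, 6] / [4, 5, 7, 8] / [9]
Final shape: (4, 4, 1).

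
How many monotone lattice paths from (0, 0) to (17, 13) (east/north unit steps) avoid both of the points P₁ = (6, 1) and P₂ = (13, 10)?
Number of paths = 73055794

Inclusion–exclusion. Total paths: C(30, 17) = 119759850. Through P₁: C(7, 6)·C(23, 11) = 9464546. Through P₂: C(23, 13)·C(7, 4) = 40042310. Since P₁ is strictly southwest of P₂, a monotone path through both must visit P₁ then P₂; paths through both = C(7, 6)·C(16, 7)·C(7, 4) = 2802800. Avoid both = 119759850 − 9464546 − 40042310 + 2802800 = 73055794.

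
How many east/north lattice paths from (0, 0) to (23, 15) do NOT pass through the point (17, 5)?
Number of paths = 15260403888

Total paths from (0, 0) to (23, 15): C(38, 23) = 15471286560. Paths through (17, 5): (paths (0, 0) → (17, 5)) × (paths (17, 5) → (23, 15)) = C(22, 17) · C(16, 6) = 26334 · 8008 = 210882672. Avoidance count = 15471286560 − 210882672 = 15260403888.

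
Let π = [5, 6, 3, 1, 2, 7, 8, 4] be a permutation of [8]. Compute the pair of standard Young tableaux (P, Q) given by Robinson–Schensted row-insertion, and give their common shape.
P = [1, 2, 4, 8] / [3, 6, 7] / [5];  Q = [1, 2, 6, 7] / [3, 5, 8] / [4];  common shape = (4, 3, 1)

Row-insert the values π_1, π_2, … into P one at a time, bumping the leftmost entry strictly greater than the inserted value down to the next row. The recording tableau Q records, in position (i, j), the step at which that cell was added to P.
  Insert 5 (step 1): P = [5];  Q = [1]
  Insert 6 (step 2): P = [5, 6];  Q = [1, 2]
  Insert 3 (step 3): P = [3, 6] / [5];  Q = [1, 2] / [3]
  Insert 1 (step 4): P = [1, 6] / [3] / [5];  Q = [1, 2] / [3] / [4]
  Insert 2 (step 5): P = [1, 2] / [3, 6] / [5];  Q = [1, 2] / [3, 5] / [4]
  Insert 7 (step 6): P = [1, 2, 7] / [3, 6] / [5];  Q = [1, 2, 6] / [3, 5] / [4]
  Insert 8 (step 7): P = [1, 2, 7, 8] / [3, 6] / [5];  Q = [1, 2, 6, 7] / [3, 5] / [4]
  Insert 4 (step 8): P = [1, 2, 4, 8] / [3, 6, 7] / [5];  Q = [1, 2, 6, 7] / [3, 5, 8] / [4]
Final shape: (4, 3, 1).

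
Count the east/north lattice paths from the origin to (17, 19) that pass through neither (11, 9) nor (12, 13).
Number of paths = 5237921920

Inclusion–exclusion. Total paths: C(36, 17) = 8597496600. Through P₁: C(20, 11)·C(16, 6) = 1345023680. Through P₂: C(25, 12)·C(11, 5) = 2402538600. Since P₁ is strictly southwest of P₂, a monotone path through both must visit P₁ then P₂; paths through both = C(20, 11)·C(5, 1)·C(11, 5) = 387987600. Avoid both = 8597496600 − 1345023680 − 2402538600 + 387987600 = 5237921920.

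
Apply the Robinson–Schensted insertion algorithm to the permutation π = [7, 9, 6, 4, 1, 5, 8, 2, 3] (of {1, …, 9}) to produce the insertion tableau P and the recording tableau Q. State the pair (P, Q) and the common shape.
P = [1, 2, 3] / [4, 5, 8] / [6, 9] / [7];  Q = [1, 2, 7] / [3, 6, 9] / [4, 8] / [5];  common shape = (3, 3, 2, 1)

Row-insert the values π_1, π_2, … into P one at a time, bumping the leftmost entry strictly greater than the inserted value down to the next row. The recording tableau Q records, in position (i, j), the step at which that cell was added to P.
  Insert 7 (step 1): P = [7];  Q = [1]
  Insert 9 (step 2): P = [7, 9];  Q = [1, 2]
  Insert 6 (step 3): P = [6, 9] / [7];  Q = [1, 2] / [3]
  Insert 4 (step 4): P = [4, 9] / [6] / [7];  Q = [1, 2] / [3] / [4]
  Insert 1 (step 5): P = [1, 9] / [4] / [6] / [7];  Q = [1, 2] / [3] / [4] / [5]
  Insert 5 (step 6): P = [1, 5] / [4, 9] / [6] / [7];  Q = [1, 2] / [3, 6] / [4] / [5]
  Insert 8 (step 7): P = [1, 5, 8] / [4, 9] / [6] / [7];  Q = [1, 2, 7] / [3, 6] / [4] / [5]
  Insert 2 (step 8): P = [1, 2, 8] / [4, 5] / [6, 9] / [7];  Q = [1, 2, 7] / [3, 6] / [4, 8] / [5]
  Insert 3 (step 9): P = [1, 2, 3] / [4, 5, 8] / [6, 9] / [7];  Q = [1, 2, 7] / [3, 6, 9] / [4, 8] / [5]
Final shape: (3, 3, 2, 1).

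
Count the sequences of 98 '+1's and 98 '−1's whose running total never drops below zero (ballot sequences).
C_98 = 57743358069601357782187700608042856334020731624756611000

These ballot sequences are counted by the Catalan number C_n = (1/(n + 1)) · C(2n, n). For n = 98: C_98 = (1/99) · C(196, 98) = 5716592448890534420436582360196242777068052430850904489000/99 = 57743358069601357782187700608042856334020731624756611000.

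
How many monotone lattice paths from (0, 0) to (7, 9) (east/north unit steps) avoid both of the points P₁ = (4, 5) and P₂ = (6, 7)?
Number of paths = 4150

Inclusion–exclusion. Total paths: C(16, 7) = 11440. Through P₁: C(9, 4)·C(7, 3) = 4410. Through P₂: C(13, 6)·C(3, 1) = 5148. Since P₁ is strictly southwest of P₂, a monotone path through both must visit P₁ then P₂; paths through both = C(9, 4)·C(4, 2)·C(3, 1) = 2268. Avoid both = 11440 − 4410 − 5148 + 2268 = 4150.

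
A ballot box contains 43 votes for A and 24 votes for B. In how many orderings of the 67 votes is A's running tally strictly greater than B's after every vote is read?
Strict-lead orderings = 275915087740492200

Total orderings of the 67 votes with 43 for A: C(67, 43) = 972963730453314600. By the Bertrand ballot formula (Cycle Lemma / reflection principle), the number of orderings in which A is strictly ahead of B throughout is (p − q)/(p + q) · C(p + q, p) = (43 − 24)/(43 + 24) · 972963730453314600 = 275915087740492200.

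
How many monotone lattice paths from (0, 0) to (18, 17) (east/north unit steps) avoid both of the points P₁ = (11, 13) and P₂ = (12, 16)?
Number of paths = 3570779877

Inclusion–exclusion. Total paths: C(35, 18) = 4537567650. Through P₁: C(24, 11)·C(11, 7) = 823727520. Through P₂: C(28, 12)·C(7, 6) = 212952285. Since P₁ is strictly southwest of P₂, a monotone path through both must visit P₁ then P₂; paths through both = C(24, 11)·C(4, 1)·C(7, 6) = 69892032. Avoid both = 4537567650 − 823727520 − 212952285 + 69892032 = 3570779877.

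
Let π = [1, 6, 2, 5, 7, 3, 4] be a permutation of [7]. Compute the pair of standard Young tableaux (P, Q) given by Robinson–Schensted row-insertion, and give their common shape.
P = [1, 2, 3, 4] / [5, 7] / [6];  Q = [1, 2, 4, 5] / [3, 7] / [6];  common shape = (4, 2, 1)

Row-insert the values π_1, π_2, … into P one at a time, bumping the leftmost entry strictly greater than the inserted value down to the next row. The recording tableau Q records, in position (i, j), the step at which that cell was added to P.
  Insert 1 (step 1): P = [1];  Q = [1]
  Insert 6 (step 2): P = [1, 6];  Q = [1, 2]
  Insert 2 (step 3): P = [1, 2] / [6];  Q = [1, 2] / [3]
  Insert 5 (step 4): P = [1, 2, 5] / [6];  Q = [1, 2, 4] / [3]
  Insert 7 (step 5): P = [1, 2, 5, 7] / [6];  Q = [1, 2, 4, 5] / [3]
  Insert 3 (step 6): P = [1, 2, 3, 7] / [5] / [6];  Q = [1, 2, 4, 5] / [3] / [6]
  Insert 4 (step 7): P = [1, 2, 3, 4] / [5, 7] / [6];  Q = [1, 2, 4, 5] / [3, 7] / [6]
Final shape: (4, 2, 1).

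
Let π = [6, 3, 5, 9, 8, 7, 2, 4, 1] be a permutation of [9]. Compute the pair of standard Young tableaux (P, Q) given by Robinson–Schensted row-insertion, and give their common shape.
P = [1, 4, 7] / [2, 5] / [3, 8] / [6] / [9];  Q = [1, 3, 4] / [2, 5] / [6, 8] / [7] / [9];  common shape = (3, 2, 2, 1, 1)

Row-insert the values π_1, π_2, … into P one at a time, bumping the leftmost entry strictly greater than the inserted value down to the next row. The recording tableau Q records, in position (i, j), the step at which that cell was added to P.
  Insert 6 (step 1): P = [6];  Q = [1]
  Insert 3 (step 2): P = [3] / [6];  Q = [1] / [2]
  Insert 5 (step 3): P = [3, 5] / [6];  Q = [1, 3] / [2]
  Insert 9 (step 4): P = [3, 5, 9] / [6];  Q = [1, 3, 4] / [2]
  Insert 8 (step 5): P = [3, 5, 8] / [6, 9];  Q = [1, 3, 4] / [2, 5]
  Insert 7 (step 6): P = [3, 5, 7] / [6, 8] / [9];  Q = [1, 3, 4] / [2, 5] / [6]
  Insert 2 (step 7): P = [2, 5, 7] / [3, 8] / [6] / [9];  Q = [1, 3, 4] / [2, 5] / [6] / [7]
  Insert 4 (step 8): P = [2, 4, 7] / [3, 5] / [6, 8] / [9];  Q = [1, 3, 4] / [2, 5] / [6, 8] / [7]
  Insert 1 (step 9): P = [1, 4, 7] / [2, 5] / [3, 8] / [6] / [9];  Q = [1, 3, 4] / [2, 5] / [6, 8] / [7] / [9]
Final shape: (3, 2, 2, 1, 1).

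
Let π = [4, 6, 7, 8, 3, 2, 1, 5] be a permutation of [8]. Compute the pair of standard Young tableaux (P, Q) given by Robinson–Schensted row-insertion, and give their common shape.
P = [1, 5, 7, 8] / [2, 6] / [3] / [4];  Q = [1, 2, 3, 4] / [5, 8] / [6] / [7];  common shape = (4, 2, 1, 1)

Row-insert the values π_1, π_2, … into P one at a time, bumping the leftmost entry strictly greater than the inserted value down to the next row. The recording tableau Q records, in position (i, j), the step at which that cell was added to P.
  Insert 4 (step 1): P = [4];  Q = [1]
  Insert 6 (step 2): P = [4, 6];  Q = [1, 2]
  Insert 7 (step 3): P = [4, 6, 7];  Q = [1, 2, 3]
  Insert 8 (step 4): P = [4, 6, 7, 8];  Q = [1, 2, 3, 4]
  Insert 3 (step 5): P = [3, 6, 7, 8] / [4];  Q = [1, 2, 3, 4] / [5]
  Insert 2 (step 6): P = [2, 6, 7, 8] / [3] / [4];  Q = [1, 2, 3, 4] / [5] / [6]
  Insert 1 (step 7): P = [1, 6, 7, 8] / [2] / [3] / [4];  Q = [1, 2, 3, 4] / [5] / [6] / [7]
  Insert 5 (step 8): P = [1, 5, 7, 8] / [2, 6] / [3] / [4];  Q = [1, 2, 3, 4] / [5, 8] / [6] / [7]
Final shape: (4, 2, 1, 1).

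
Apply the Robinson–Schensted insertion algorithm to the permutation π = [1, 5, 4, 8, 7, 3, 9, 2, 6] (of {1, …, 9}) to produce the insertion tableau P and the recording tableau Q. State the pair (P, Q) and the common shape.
P = [1, 2, 6, 9] / [3, 7] / [4, 8] / [5];  Q = [1, 2, 4, 7] / [3, 5] / [6, 9] / [8];  common shape = (4, 2, 2, 1)

Row-insert the values π_1, π_2, … into P one at a time, bumping the leftmost entry strictly greater than the inserted value down to the next row. The recording tableau Q records, in position (i, j), the step at which that cell was added to P.
  Insert 1 (step 1): P = [1];  Q = [1]
  Insert 5 (step 2): P = [1, 5];  Q = [1, 2]
  Insert 4 (step 3): P = [1, 4] / [5];  Q = [1, 2] / [3]
  Insert 8 (step 4): P = [1, 4, 8] / [5];  Q = [1, 2, 4] / [3]
  Insert 7 (step 5): P = [1, 4, 7] / [5, 8];  Q = [1, 2, 4] / [3, 5]
  Insert 3 (step 6): P = [1, 3, 7] / [4, 8] / [5];  Q = [1, 2, 4] / [3, 5] / [6]
  Insert 9 (step 7): P = [1, 3, 7, 9] / [4, 8] / [5];  Q = [1, 2, 4, 7] / [3, 5] / [6]
  Insert 2 (step 8): P = [1, 2, 7, 9] / [3, 8] / [4] / [5];  Q = [1, 2, 4, 7] / [3, 5] / [6] / [8]
  Insert 6 (step 9): P = [1, 2, 6, 9] / [3, 7] / [4, 8] / [5];  Q = [1, 2, 4, 7] / [3, 5] / [6, 9] / [8]
Final shape: (4, 2, 2, 1).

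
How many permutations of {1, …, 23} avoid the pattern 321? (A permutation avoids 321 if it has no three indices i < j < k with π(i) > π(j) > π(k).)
C_23 = 343059613650

These 321-avoiding permutations are counted by the Catalan number C_n = (1/(n + 1)) · C(2n, n). For n = 23: C_23 = (1/24) · C(46, 23) = 8233430727600/24 = 343059613650.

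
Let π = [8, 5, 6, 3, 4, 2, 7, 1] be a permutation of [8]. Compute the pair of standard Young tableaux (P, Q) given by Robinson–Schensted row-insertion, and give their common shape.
P = [1, 4, 7] / [2, 6] / [3] / [5] / [8];  Q = [1, 3, 7] / [2, 5] / [4] / [6] / [8];  common shape = (3, 2, 1, 1, 1)

Row-insert the values π_1, π_2, … into P one at a time, bumping the leftmost entry strictly greater than the inserted value down to the next row. The recording tableau Q records, in position (i, j), the step at which that cell was added to P.
  Insert 8 (step 1): P = [8];  Q = [1]
  Insert 5 (step 2): P = [5] / [8];  Q = [1] / [2]
  Insert 6 (step 3): P = [5, 6] / [8];  Q = [1, 3] / [2]
  Insert 3 (step 4): P = [3, 6] / [5] / [8];  Q = [1, 3] / [2] / [4]
  Insert 4 (step 5): P = [3, 4] / [5, 6] / [8];  Q = [1, 3] / [2, 5] / [4]
  Insert 2 (step 6): P = [2, 4] / [3, 6] / [5] / [8];  Q = [1, 3] / [2, 5] / [4] / [6]
  Insert 7 (step 7): P = [2, 4, 7] / [3, 6] / [5] / [8];  Q = [1, 3, 7] / [2, 5] / [4] / [6]
  Insert 1 (step 8): P = [1, 4, 7] / [2, 6] / [3] / [5] / [8];  Q = [1, 3, 7] / [2, 5] / [4] / [6] / [8]
Final shape: (3, 2, 1, 1, 1).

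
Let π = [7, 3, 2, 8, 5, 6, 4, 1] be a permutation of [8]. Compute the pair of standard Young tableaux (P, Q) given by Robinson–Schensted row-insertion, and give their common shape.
P = [1, 4, 6] / [2, 5] / [3, 8] / [7];  Q = [1, 4, 6] / [2, 5] / [3, 7] / [8];  common shape = (3, 2, 2, 1)

Row-insert the values π_1, π_2, … into P one at a time, bumping the leftmost entry strictly greater than the inserted value down to the next row. The recording tableau Q records, in position (i, j), the step at which that cell was added to P.
  Insert 7 (step 1): P = [7];  Q = [1]
  Insert 3 (step 2): P = [3] / [7];  Q = [1] / [2]
  Insert 2 (step 3): P = [2] / [3] / [7];  Q = [1] / [2] / [3]
  Insert 8 (step 4): P = [2, 8] / [3] / [7];  Q = [1, 4] / [2] / [3]
  Insert 5 (step 5): P = [2, 5] / [3, 8] / [7];  Q = [1, 4] / [2, 5] / [3]
  Insert 6 (step 6): P = [2, 5, 6] / [3, 8] / [7];  Q = [1, 4, 6] / [2, 5] / [3]
  Insert 4 (step 7): P = [2, 4, 6] / [3, 5] / [7, 8];  Q = [1, 4, 6] / [2, 5] / [3, 7]
  Insert 1 (step 8): P = [1, 4, 6] / [2, 5] / [3, 8] / [7];  Q = [1, 4, 6] / [2, 5] / [3, 7] / [8]
Final shape: (3, 2, 2, 1).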